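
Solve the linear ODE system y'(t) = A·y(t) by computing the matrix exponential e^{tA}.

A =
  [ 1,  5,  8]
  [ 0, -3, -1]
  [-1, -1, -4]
e^{tA} =
  [t^2*exp(-2*t)/2 + 3*t*exp(-2*t) + exp(-2*t), t^2*exp(-2*t) + 5*t*exp(-2*t), 3*t^2*exp(-2*t)/2 + 8*t*exp(-2*t)]
  [t^2*exp(-2*t)/2, t^2*exp(-2*t) - t*exp(-2*t) + exp(-2*t), 3*t^2*exp(-2*t)/2 - t*exp(-2*t)]
  [-t^2*exp(-2*t)/2 - t*exp(-2*t), -t^2*exp(-2*t) - t*exp(-2*t), -3*t^2*exp(-2*t)/2 - 2*t*exp(-2*t) + exp(-2*t)]

Strategy: write A = P · J · P⁻¹ where J is a Jordan canonical form, so e^{tA} = P · e^{tJ} · P⁻¹, and e^{tJ} can be computed block-by-block.

A has Jordan form
J =
  [-2,  1,  0]
  [ 0, -2,  1]
  [ 0,  0, -2]
(up to reordering of blocks).

Per-block formulas:
  For a 3×3 Jordan block J_3(-2): exp(t · J_3(-2)) = e^(-2t)·(I + t·N + (t^2/2)·N^2), where N is the 3×3 nilpotent shift.

After assembling e^{tJ} and conjugating by P, we get:

e^{tA} =
  [t^2*exp(-2*t)/2 + 3*t*exp(-2*t) + exp(-2*t), t^2*exp(-2*t) + 5*t*exp(-2*t), 3*t^2*exp(-2*t)/2 + 8*t*exp(-2*t)]
  [t^2*exp(-2*t)/2, t^2*exp(-2*t) - t*exp(-2*t) + exp(-2*t), 3*t^2*exp(-2*t)/2 - t*exp(-2*t)]
  [-t^2*exp(-2*t)/2 - t*exp(-2*t), -t^2*exp(-2*t) - t*exp(-2*t), -3*t^2*exp(-2*t)/2 - 2*t*exp(-2*t) + exp(-2*t)]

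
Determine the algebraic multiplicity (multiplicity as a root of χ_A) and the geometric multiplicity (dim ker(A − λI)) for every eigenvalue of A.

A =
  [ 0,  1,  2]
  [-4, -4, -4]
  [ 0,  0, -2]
λ = -2: alg = 3, geom = 2

Step 1 — factor the characteristic polynomial to read off the algebraic multiplicities:
  χ_A(x) = (x + 2)^3

Step 2 — compute geometric multiplicities via the rank-nullity identity g(λ) = n − rank(A − λI):
  rank(A − (-2)·I) = 1, so dim ker(A − (-2)·I) = n − 1 = 2

Summary:
  λ = -2: algebraic multiplicity = 3, geometric multiplicity = 2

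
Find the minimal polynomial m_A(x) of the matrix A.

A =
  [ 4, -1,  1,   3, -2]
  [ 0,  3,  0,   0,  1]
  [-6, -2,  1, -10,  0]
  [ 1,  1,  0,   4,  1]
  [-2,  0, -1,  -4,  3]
x^3 - 9*x^2 + 27*x - 27

The characteristic polynomial is χ_A(x) = (x - 3)^5, so the eigenvalues are known. The minimal polynomial is
  m_A(x) = Π_λ (x − λ)^{k_λ}
where k_λ is the size of the *largest* Jordan block for λ (equivalently, the smallest k with (A − λI)^k v = 0 for every generalised eigenvector v of λ).

  λ = 3: largest Jordan block has size 3, contributing (x − 3)^3

So m_A(x) = (x - 3)^3 = x^3 - 9*x^2 + 27*x - 27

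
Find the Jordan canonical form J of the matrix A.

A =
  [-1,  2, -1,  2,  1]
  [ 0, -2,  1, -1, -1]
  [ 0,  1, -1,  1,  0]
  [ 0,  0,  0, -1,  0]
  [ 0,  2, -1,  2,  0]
J_3(-1) ⊕ J_1(-1) ⊕ J_1(-1)

The characteristic polynomial is
  det(x·I − A) = x^5 + 5*x^4 + 10*x^3 + 10*x^2 + 5*x + 1 = (x + 1)^5

Eigenvalues and multiplicities (the geometric multiplicity of λ is n − rank(A − λI), which equals the number of Jordan blocks for λ):
  λ = -1: algebraic multiplicity = 5, geometric multiplicity = 3

Determining the block sizes for each eigenvalue:
  λ = -1: with am = 5 and gm = 3, the partition is not yet determined (e.g. several partitions of 5 into 3 parts exist). Let N = A − (-1)·I. Computing rank(N^1) = 2, rank(N^2) = 1, rank(N^3) = 0; the number of blocks of size ≥ j is rank(N^{j−1}) − rank(N^j), giving [3, 1, 1]. So we have 1 block(s) of size 3, 2 block(s) of size 1 → block sizes [3, 1, 1]

Assembling the blocks gives a Jordan form
J =
  [-1,  1,  0,  0,  0]
  [ 0, -1,  1,  0,  0]
  [ 0,  0, -1,  0,  0]
  [ 0,  0,  0, -1,  0]
  [ 0,  0,  0,  0, -1]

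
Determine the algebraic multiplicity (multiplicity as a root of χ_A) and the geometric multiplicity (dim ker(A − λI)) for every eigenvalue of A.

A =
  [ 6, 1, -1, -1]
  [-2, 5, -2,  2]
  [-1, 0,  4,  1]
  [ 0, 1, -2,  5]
λ = 5: alg = 4, geom = 2

Step 1 — factor the characteristic polynomial to read off the algebraic multiplicities:
  χ_A(x) = (x - 5)^4

Step 2 — compute geometric multiplicities via the rank-nullity identity g(λ) = n − rank(A − λI):
  rank(A − (5)·I) = 2, so dim ker(A − (5)·I) = n − 2 = 2

Summary:
  λ = 5: algebraic multiplicity = 4, geometric multiplicity = 2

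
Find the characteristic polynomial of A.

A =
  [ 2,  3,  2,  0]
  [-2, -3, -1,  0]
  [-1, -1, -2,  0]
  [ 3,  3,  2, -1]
x^4 + 4*x^3 + 6*x^2 + 4*x + 1

Expanding det(x·I − A) (e.g. by cofactor expansion or by noting that A is similar to its Jordan form J, which has the same characteristic polynomial as A) gives
  χ_A(x) = x^4 + 4*x^3 + 6*x^2 + 4*x + 1
which factors as (x + 1)^4. The eigenvalues (with algebraic multiplicities) are λ = -1 with multiplicity 4.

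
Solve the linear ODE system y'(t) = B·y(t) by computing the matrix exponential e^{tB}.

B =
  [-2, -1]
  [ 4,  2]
e^{tB} =
  [1 - 2*t, -t]
  [4*t, 2*t + 1]

Strategy: write B = P · J · P⁻¹ where J is a Jordan canonical form, so e^{tB} = P · e^{tJ} · P⁻¹, and e^{tJ} can be computed block-by-block.

B has Jordan form
J =
  [0, 1]
  [0, 0]
(up to reordering of blocks).

Per-block formulas:
  For a 2×2 Jordan block J_2(0): exp(t · J_2(0)) = e^(0t)·(I + t·N), where N is the 2×2 nilpotent shift.

After assembling e^{tJ} and conjugating by P, we get:

e^{tB} =
  [1 - 2*t, -t]
  [4*t, 2*t + 1]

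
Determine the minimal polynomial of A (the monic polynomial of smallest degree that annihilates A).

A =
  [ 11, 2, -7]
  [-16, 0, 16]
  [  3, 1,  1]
x^3 - 12*x^2 + 48*x - 64

The characteristic polynomial is χ_A(x) = (x - 4)^3, so the eigenvalues are known. The minimal polynomial is
  m_A(x) = Π_λ (x − λ)^{k_λ}
where k_λ is the size of the *largest* Jordan block for λ (equivalently, the smallest k with (A − λI)^k v = 0 for every generalised eigenvector v of λ).

  λ = 4: largest Jordan block has size 3, contributing (x − 4)^3

So m_A(x) = (x - 4)^3 = x^3 - 12*x^2 + 48*x - 64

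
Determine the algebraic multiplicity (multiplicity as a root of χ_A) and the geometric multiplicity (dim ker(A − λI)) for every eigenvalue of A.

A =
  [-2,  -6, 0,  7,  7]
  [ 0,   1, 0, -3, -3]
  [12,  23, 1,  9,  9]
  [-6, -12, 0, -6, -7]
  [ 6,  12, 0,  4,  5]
λ = -2: alg = 2, geom = 1; λ = 1: alg = 3, geom = 2

Step 1 — factor the characteristic polynomial to read off the algebraic multiplicities:
  χ_A(x) = (x - 1)^3*(x + 2)^2

Step 2 — compute geometric multiplicities via the rank-nullity identity g(λ) = n − rank(A − λI):
  rank(A − (-2)·I) = 4, so dim ker(A − (-2)·I) = n − 4 = 1
  rank(A − (1)·I) = 3, so dim ker(A − (1)·I) = n − 3 = 2

Summary:
  λ = -2: algebraic multiplicity = 2, geometric multiplicity = 1
  λ = 1: algebraic multiplicity = 3, geometric multiplicity = 2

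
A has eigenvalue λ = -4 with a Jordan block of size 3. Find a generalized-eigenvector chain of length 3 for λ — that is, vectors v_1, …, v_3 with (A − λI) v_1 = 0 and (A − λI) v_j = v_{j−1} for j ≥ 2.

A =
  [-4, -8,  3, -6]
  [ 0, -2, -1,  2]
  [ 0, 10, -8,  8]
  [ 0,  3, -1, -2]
A Jordan chain for λ = -4 of length 3:
v_1 = (-4, 0, 4, 2)ᵀ
v_2 = (-8, 2, 10, 3)ᵀ
v_3 = (0, 1, 0, 0)ᵀ

Let N = A − (-4)·I. We want v_3 with N^3 v_3 = 0 but N^2 v_3 ≠ 0; then v_{j-1} := N · v_j for j = 3, …, 2.

Pick v_3 = (0, 1, 0, 0)ᵀ.
Then v_2 = N · v_3 = (-8, 2, 10, 3)ᵀ.
Then v_1 = N · v_2 = (-4, 0, 4, 2)ᵀ.

Sanity check: (A − (-4)·I) v_1 = (0, 0, 0, 0)ᵀ = 0. ✓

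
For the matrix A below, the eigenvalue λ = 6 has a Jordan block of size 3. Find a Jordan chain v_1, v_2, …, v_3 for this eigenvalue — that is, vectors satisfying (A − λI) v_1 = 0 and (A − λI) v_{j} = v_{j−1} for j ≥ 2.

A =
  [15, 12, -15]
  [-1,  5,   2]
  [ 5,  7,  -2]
A Jordan chain for λ = 6 of length 3:
v_1 = (-6, 2, -2)ᵀ
v_2 = (9, -1, 5)ᵀ
v_3 = (1, 0, 0)ᵀ

Let N = A − (6)·I. We want v_3 with N^3 v_3 = 0 but N^2 v_3 ≠ 0; then v_{j-1} := N · v_j for j = 3, …, 2.

Pick v_3 = (1, 0, 0)ᵀ.
Then v_2 = N · v_3 = (9, -1, 5)ᵀ.
Then v_1 = N · v_2 = (-6, 2, -2)ᵀ.

Sanity check: (A − (6)·I) v_1 = (0, 0, 0)ᵀ = 0. ✓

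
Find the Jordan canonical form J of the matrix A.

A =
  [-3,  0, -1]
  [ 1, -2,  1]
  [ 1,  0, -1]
J_2(-2) ⊕ J_1(-2)

The characteristic polynomial is
  det(x·I − A) = x^3 + 6*x^2 + 12*x + 8 = (x + 2)^3

Eigenvalues and multiplicities (the geometric multiplicity of λ is n − rank(A − λI), which equals the number of Jordan blocks for λ):
  λ = -2: algebraic multiplicity = 3, geometric multiplicity = 2

Determining the block sizes for each eigenvalue:
  λ = -2: 2 blocks summing to 3 forces exactly one block of size 2 and the rest size 1 → block sizes [2, 1]

Assembling the blocks gives a Jordan form
J =
  [-2,  1,  0]
  [ 0, -2,  0]
  [ 0,  0, -2]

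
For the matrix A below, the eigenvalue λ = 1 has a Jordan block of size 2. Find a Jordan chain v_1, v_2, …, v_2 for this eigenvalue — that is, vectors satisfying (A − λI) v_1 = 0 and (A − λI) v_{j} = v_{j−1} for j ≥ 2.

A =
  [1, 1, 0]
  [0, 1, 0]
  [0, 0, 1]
A Jordan chain for λ = 1 of length 2:
v_1 = (1, 0, 0)ᵀ
v_2 = (0, 1, 0)ᵀ

Let N = A − (1)·I. We want v_2 with N^2 v_2 = 0 but N^1 v_2 ≠ 0; then v_{j-1} := N · v_j for j = 2, …, 2.

Pick v_2 = (0, 1, 0)ᵀ.
Then v_1 = N · v_2 = (1, 0, 0)ᵀ.

Sanity check: (A − (1)·I) v_1 = (0, 0, 0)ᵀ = 0. ✓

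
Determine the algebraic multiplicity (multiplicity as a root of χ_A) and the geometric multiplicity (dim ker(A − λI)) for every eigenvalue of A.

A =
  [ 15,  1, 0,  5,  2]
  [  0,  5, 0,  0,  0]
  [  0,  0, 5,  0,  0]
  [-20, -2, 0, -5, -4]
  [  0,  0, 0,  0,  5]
λ = 5: alg = 5, geom = 4

Step 1 — factor the characteristic polynomial to read off the algebraic multiplicities:
  χ_A(x) = (x - 5)^5

Step 2 — compute geometric multiplicities via the rank-nullity identity g(λ) = n − rank(A − λI):
  rank(A − (5)·I) = 1, so dim ker(A − (5)·I) = n − 1 = 4

Summary:
  λ = 5: algebraic multiplicity = 5, geometric multiplicity = 4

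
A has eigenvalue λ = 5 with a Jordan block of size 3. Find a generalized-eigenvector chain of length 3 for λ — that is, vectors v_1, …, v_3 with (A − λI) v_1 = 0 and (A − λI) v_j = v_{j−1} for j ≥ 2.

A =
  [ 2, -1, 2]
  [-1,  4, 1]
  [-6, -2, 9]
A Jordan chain for λ = 5 of length 3:
v_1 = (-2, -2, -4)ᵀ
v_2 = (-3, -1, -6)ᵀ
v_3 = (1, 0, 0)ᵀ

Let N = A − (5)·I. We want v_3 with N^3 v_3 = 0 but N^2 v_3 ≠ 0; then v_{j-1} := N · v_j for j = 3, …, 2.

Pick v_3 = (1, 0, 0)ᵀ.
Then v_2 = N · v_3 = (-3, -1, -6)ᵀ.
Then v_1 = N · v_2 = (-2, -2, -4)ᵀ.

Sanity check: (A − (5)·I) v_1 = (0, 0, 0)ᵀ = 0. ✓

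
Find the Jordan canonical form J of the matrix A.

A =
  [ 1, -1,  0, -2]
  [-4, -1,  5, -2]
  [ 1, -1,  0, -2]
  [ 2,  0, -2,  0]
J_3(0) ⊕ J_1(0)

The characteristic polynomial is
  det(x·I − A) = x^4

Eigenvalues and multiplicities (the geometric multiplicity of λ is n − rank(A − λI), which equals the number of Jordan blocks for λ):
  λ = 0: algebraic multiplicity = 4, geometric multiplicity = 2

Determining the block sizes for each eigenvalue:
  λ = 0: with am = 4 and gm = 2, the partition is not yet determined (e.g. several partitions of 4 into 2 parts exist). Let N = A − (0)·I. Computing rank(N^1) = 2, rank(N^2) = 1, rank(N^3) = 0; the number of blocks of size ≥ j is rank(N^{j−1}) − rank(N^j), giving [2, 1, 1]. So we have 1 block(s) of size 3, 1 block(s) of size 1 → block sizes [3, 1]

Assembling the blocks gives a Jordan form
J =
  [0, 1, 0, 0]
  [0, 0, 1, 0]
  [0, 0, 0, 0]
  [0, 0, 0, 0]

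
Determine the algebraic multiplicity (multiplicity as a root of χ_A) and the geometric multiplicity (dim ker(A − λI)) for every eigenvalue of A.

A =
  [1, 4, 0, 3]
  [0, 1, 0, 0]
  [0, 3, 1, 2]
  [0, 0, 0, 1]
λ = 1: alg = 4, geom = 2

Step 1 — factor the characteristic polynomial to read off the algebraic multiplicities:
  χ_A(x) = (x - 1)^4

Step 2 — compute geometric multiplicities via the rank-nullity identity g(λ) = n − rank(A − λI):
  rank(A − (1)·I) = 2, so dim ker(A − (1)·I) = n − 2 = 2

Summary:
  λ = 1: algebraic multiplicity = 4, geometric multiplicity = 2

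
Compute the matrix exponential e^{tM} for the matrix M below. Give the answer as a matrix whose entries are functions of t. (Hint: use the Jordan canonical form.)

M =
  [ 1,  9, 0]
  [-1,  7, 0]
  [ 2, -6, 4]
e^{tM} =
  [-3*t*exp(4*t) + exp(4*t), 9*t*exp(4*t), 0]
  [-t*exp(4*t), 3*t*exp(4*t) + exp(4*t), 0]
  [2*t*exp(4*t), -6*t*exp(4*t), exp(4*t)]

Strategy: write M = P · J · P⁻¹ where J is a Jordan canonical form, so e^{tM} = P · e^{tJ} · P⁻¹, and e^{tJ} can be computed block-by-block.

M has Jordan form
J =
  [4, 1, 0]
  [0, 4, 0]
  [0, 0, 4]
(up to reordering of blocks).

Per-block formulas:
  For a 1×1 block at λ = 4: exp(t · [4]) = [e^(4t)].
  For a 2×2 Jordan block J_2(4): exp(t · J_2(4)) = e^(4t)·(I + t·N), where N is the 2×2 nilpotent shift.

After assembling e^{tJ} and conjugating by P, we get:

e^{tM} =
  [-3*t*exp(4*t) + exp(4*t), 9*t*exp(4*t), 0]
  [-t*exp(4*t), 3*t*exp(4*t) + exp(4*t), 0]
  [2*t*exp(4*t), -6*t*exp(4*t), exp(4*t)]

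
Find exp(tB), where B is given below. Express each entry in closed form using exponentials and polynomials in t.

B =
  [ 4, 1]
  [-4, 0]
e^{tB} =
  [2*t*exp(2*t) + exp(2*t), t*exp(2*t)]
  [-4*t*exp(2*t), -2*t*exp(2*t) + exp(2*t)]

Strategy: write B = P · J · P⁻¹ where J is a Jordan canonical form, so e^{tB} = P · e^{tJ} · P⁻¹, and e^{tJ} can be computed block-by-block.

B has Jordan form
J =
  [2, 1]
  [0, 2]
(up to reordering of blocks).

Per-block formulas:
  For a 2×2 Jordan block J_2(2): exp(t · J_2(2)) = e^(2t)·(I + t·N), where N is the 2×2 nilpotent shift.

After assembling e^{tJ} and conjugating by P, we get:

e^{tB} =
  [2*t*exp(2*t) + exp(2*t), t*exp(2*t)]
  [-4*t*exp(2*t), -2*t*exp(2*t) + exp(2*t)]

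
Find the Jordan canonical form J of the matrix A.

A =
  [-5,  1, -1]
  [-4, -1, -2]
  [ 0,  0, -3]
J_2(-3) ⊕ J_1(-3)

The characteristic polynomial is
  det(x·I − A) = x^3 + 9*x^2 + 27*x + 27 = (x + 3)^3

Eigenvalues and multiplicities (the geometric multiplicity of λ is n − rank(A − λI), which equals the number of Jordan blocks for λ):
  λ = -3: algebraic multiplicity = 3, geometric multiplicity = 2

Determining the block sizes for each eigenvalue:
  λ = -3: 2 blocks summing to 3 forces exactly one block of size 2 and the rest size 1 → block sizes [2, 1]

Assembling the blocks gives a Jordan form
J =
  [-3,  1,  0]
  [ 0, -3,  0]
  [ 0,  0, -3]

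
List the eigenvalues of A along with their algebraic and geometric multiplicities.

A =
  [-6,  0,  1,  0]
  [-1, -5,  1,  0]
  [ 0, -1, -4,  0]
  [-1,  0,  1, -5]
λ = -5: alg = 4, geom = 2

Step 1 — factor the characteristic polynomial to read off the algebraic multiplicities:
  χ_A(x) = (x + 5)^4

Step 2 — compute geometric multiplicities via the rank-nullity identity g(λ) = n − rank(A − λI):
  rank(A − (-5)·I) = 2, so dim ker(A − (-5)·I) = n − 2 = 2

Summary:
  λ = -5: algebraic multiplicity = 4, geometric multiplicity = 2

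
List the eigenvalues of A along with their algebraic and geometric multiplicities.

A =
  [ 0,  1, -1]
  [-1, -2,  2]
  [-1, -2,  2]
λ = 0: alg = 3, geom = 1

Step 1 — factor the characteristic polynomial to read off the algebraic multiplicities:
  χ_A(x) = x^3

Step 2 — compute geometric multiplicities via the rank-nullity identity g(λ) = n − rank(A − λI):
  rank(A − (0)·I) = 2, so dim ker(A − (0)·I) = n − 2 = 1

Summary:
  λ = 0: algebraic multiplicity = 3, geometric multiplicity = 1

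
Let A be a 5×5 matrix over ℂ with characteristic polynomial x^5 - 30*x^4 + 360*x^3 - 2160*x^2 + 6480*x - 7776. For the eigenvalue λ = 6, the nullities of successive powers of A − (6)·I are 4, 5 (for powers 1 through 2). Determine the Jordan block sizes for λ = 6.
Block sizes for λ = 6: [2, 1, 1, 1]

From the dimensions of kernels of powers, the number of Jordan blocks of size at least j is d_j − d_{j−1} where d_j = dim ker(N^j) (with d_0 = 0). Computing the differences gives [4, 1].
The number of blocks of size exactly k is (#blocks of size ≥ k) − (#blocks of size ≥ k + 1), so the partition is: 3 block(s) of size 1, 1 block(s) of size 2.
In nonincreasing order the block sizes are [2, 1, 1, 1].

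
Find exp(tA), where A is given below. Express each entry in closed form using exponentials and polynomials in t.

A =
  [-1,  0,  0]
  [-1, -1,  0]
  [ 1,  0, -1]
e^{tA} =
  [exp(-t), 0, 0]
  [-t*exp(-t), exp(-t), 0]
  [t*exp(-t), 0, exp(-t)]

Strategy: write A = P · J · P⁻¹ where J is a Jordan canonical form, so e^{tA} = P · e^{tJ} · P⁻¹, and e^{tJ} can be computed block-by-block.

A has Jordan form
J =
  [-1,  1,  0]
  [ 0, -1,  0]
  [ 0,  0, -1]
(up to reordering of blocks).

Per-block formulas:
  For a 1×1 block at λ = -1: exp(t · [-1]) = [e^(-1t)].
  For a 2×2 Jordan block J_2(-1): exp(t · J_2(-1)) = e^(-1t)·(I + t·N), where N is the 2×2 nilpotent shift.

After assembling e^{tJ} and conjugating by P, we get:

e^{tA} =
  [exp(-t), 0, 0]
  [-t*exp(-t), exp(-t), 0]
  [t*exp(-t), 0, exp(-t)]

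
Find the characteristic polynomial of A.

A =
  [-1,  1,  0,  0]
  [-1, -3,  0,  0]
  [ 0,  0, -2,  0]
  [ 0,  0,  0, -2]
x^4 + 8*x^3 + 24*x^2 + 32*x + 16

Expanding det(x·I − A) (e.g. by cofactor expansion or by noting that A is similar to its Jordan form J, which has the same characteristic polynomial as A) gives
  χ_A(x) = x^4 + 8*x^3 + 24*x^2 + 32*x + 16
which factors as (x + 2)^4. The eigenvalues (with algebraic multiplicities) are λ = -2 with multiplicity 4.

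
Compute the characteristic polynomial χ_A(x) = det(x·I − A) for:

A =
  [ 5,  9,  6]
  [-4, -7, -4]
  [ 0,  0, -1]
x^3 + 3*x^2 + 3*x + 1

Expanding det(x·I − A) (e.g. by cofactor expansion or by noting that A is similar to its Jordan form J, which has the same characteristic polynomial as A) gives
  χ_A(x) = x^3 + 3*x^2 + 3*x + 1
which factors as (x + 1)^3. The eigenvalues (with algebraic multiplicities) are λ = -1 with multiplicity 3.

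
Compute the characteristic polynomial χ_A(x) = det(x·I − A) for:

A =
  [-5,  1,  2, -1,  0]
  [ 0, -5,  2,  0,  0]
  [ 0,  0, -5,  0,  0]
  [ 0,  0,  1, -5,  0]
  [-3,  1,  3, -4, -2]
x^5 + 22*x^4 + 190*x^3 + 800*x^2 + 1625*x + 1250

Expanding det(x·I − A) (e.g. by cofactor expansion or by noting that A is similar to its Jordan form J, which has the same characteristic polynomial as A) gives
  χ_A(x) = x^5 + 22*x^4 + 190*x^3 + 800*x^2 + 1625*x + 1250
which factors as (x + 2)*(x + 5)^4. The eigenvalues (with algebraic multiplicities) are λ = -5 with multiplicity 4, λ = -2 with multiplicity 1.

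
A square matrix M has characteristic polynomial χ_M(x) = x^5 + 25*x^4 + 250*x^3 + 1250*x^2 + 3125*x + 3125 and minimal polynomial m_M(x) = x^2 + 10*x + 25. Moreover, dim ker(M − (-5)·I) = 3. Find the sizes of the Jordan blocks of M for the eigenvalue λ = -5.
Block sizes for λ = -5: [2, 2, 1]

Step 1 — from the characteristic polynomial, algebraic multiplicity of λ = -5 is 5. From dim ker(M − (-5)·I) = 3, there are exactly 3 Jordan blocks for λ = -5.
Step 2 — from the minimal polynomial, the factor (x + 5)^2 tells us the largest block for λ = -5 has size 2.
Step 3 — with total size 5, 3 blocks, and largest block 2, the block sizes (in nonincreasing order) are [2, 2, 1].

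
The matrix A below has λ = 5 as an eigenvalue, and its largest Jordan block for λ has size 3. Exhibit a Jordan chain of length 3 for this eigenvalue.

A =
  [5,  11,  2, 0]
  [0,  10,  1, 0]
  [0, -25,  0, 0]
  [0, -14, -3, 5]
A Jordan chain for λ = 5 of length 3:
v_1 = (5, 0, 0, 5)ᵀ
v_2 = (11, 5, -25, -14)ᵀ
v_3 = (0, 1, 0, 0)ᵀ

Let N = A − (5)·I. We want v_3 with N^3 v_3 = 0 but N^2 v_3 ≠ 0; then v_{j-1} := N · v_j for j = 3, …, 2.

Pick v_3 = (0, 1, 0, 0)ᵀ.
Then v_2 = N · v_3 = (11, 5, -25, -14)ᵀ.
Then v_1 = N · v_2 = (5, 0, 0, 5)ᵀ.

Sanity check: (A − (5)·I) v_1 = (0, 0, 0, 0)ᵀ = 0. ✓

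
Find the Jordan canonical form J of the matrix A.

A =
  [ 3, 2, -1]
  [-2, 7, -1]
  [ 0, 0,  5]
J_2(5) ⊕ J_1(5)

The characteristic polynomial is
  det(x·I − A) = x^3 - 15*x^2 + 75*x - 125 = (x - 5)^3

Eigenvalues and multiplicities (the geometric multiplicity of λ is n − rank(A − λI), which equals the number of Jordan blocks for λ):
  λ = 5: algebraic multiplicity = 3, geometric multiplicity = 2

Determining the block sizes for each eigenvalue:
  λ = 5: 2 blocks summing to 3 forces exactly one block of size 2 and the rest size 1 → block sizes [2, 1]

Assembling the blocks gives a Jordan form
J =
  [5, 1, 0]
  [0, 5, 0]
  [0, 0, 5]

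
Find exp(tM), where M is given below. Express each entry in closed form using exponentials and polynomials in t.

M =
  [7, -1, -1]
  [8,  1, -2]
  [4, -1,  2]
e^{tM} =
  [4*exp(4*t) - 3*exp(3*t), -exp(4*t) + exp(3*t), -exp(4*t) + exp(3*t)]
  [8*exp(4*t) - 8*exp(3*t), -2*exp(4*t) + 3*exp(3*t), -2*exp(4*t) + 2*exp(3*t)]
  [4*exp(4*t) - 4*exp(3*t), -exp(4*t) + exp(3*t), -exp(4*t) + 2*exp(3*t)]

Strategy: write M = P · J · P⁻¹ where J is a Jordan canonical form, so e^{tM} = P · e^{tJ} · P⁻¹, and e^{tJ} can be computed block-by-block.

M has Jordan form
J =
  [3, 0, 0]
  [0, 3, 0]
  [0, 0, 4]
(up to reordering of blocks).

Per-block formulas:
  For a 1×1 block at λ = 3: exp(t · [3]) = [e^(3t)].
  For a 1×1 block at λ = 4: exp(t · [4]) = [e^(4t)].

After assembling e^{tJ} and conjugating by P, we get:

e^{tM} =
  [4*exp(4*t) - 3*exp(3*t), -exp(4*t) + exp(3*t), -exp(4*t) + exp(3*t)]
  [8*exp(4*t) - 8*exp(3*t), -2*exp(4*t) + 3*exp(3*t), -2*exp(4*t) + 2*exp(3*t)]
  [4*exp(4*t) - 4*exp(3*t), -exp(4*t) + exp(3*t), -exp(4*t) + 2*exp(3*t)]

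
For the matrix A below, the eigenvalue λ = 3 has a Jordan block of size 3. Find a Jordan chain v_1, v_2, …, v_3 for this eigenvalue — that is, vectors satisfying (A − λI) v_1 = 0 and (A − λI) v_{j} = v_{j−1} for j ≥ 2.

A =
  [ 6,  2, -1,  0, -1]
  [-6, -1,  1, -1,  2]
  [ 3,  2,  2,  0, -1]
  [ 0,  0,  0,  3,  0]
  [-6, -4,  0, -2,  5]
A Jordan chain for λ = 3 of length 3:
v_1 = (0, -3, 0, 0, -6)ᵀ
v_2 = (3, -6, 3, 0, -6)ᵀ
v_3 = (1, 0, 0, 0, 0)ᵀ

Let N = A − (3)·I. We want v_3 with N^3 v_3 = 0 but N^2 v_3 ≠ 0; then v_{j-1} := N · v_j for j = 3, …, 2.

Pick v_3 = (1, 0, 0, 0, 0)ᵀ.
Then v_2 = N · v_3 = (3, -6, 3, 0, -6)ᵀ.
Then v_1 = N · v_2 = (0, -3, 0, 0, -6)ᵀ.

Sanity check: (A − (3)·I) v_1 = (0, 0, 0, 0, 0)ᵀ = 0. ✓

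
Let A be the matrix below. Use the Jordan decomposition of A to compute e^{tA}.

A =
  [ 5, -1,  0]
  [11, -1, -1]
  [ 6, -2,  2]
e^{tA} =
  [-t^2*exp(2*t) + 3*t*exp(2*t) + exp(2*t), -t*exp(2*t), t^2*exp(2*t)/2]
  [-3*t^2*exp(2*t) + 11*t*exp(2*t), -3*t*exp(2*t) + exp(2*t), 3*t^2*exp(2*t)/2 - t*exp(2*t)]
  [-2*t^2*exp(2*t) + 6*t*exp(2*t), -2*t*exp(2*t), t^2*exp(2*t) + exp(2*t)]

Strategy: write A = P · J · P⁻¹ where J is a Jordan canonical form, so e^{tA} = P · e^{tJ} · P⁻¹, and e^{tJ} can be computed block-by-block.

A has Jordan form
J =
  [2, 1, 0]
  [0, 2, 1]
  [0, 0, 2]
(up to reordering of blocks).

Per-block formulas:
  For a 3×3 Jordan block J_3(2): exp(t · J_3(2)) = e^(2t)·(I + t·N + (t^2/2)·N^2), where N is the 3×3 nilpotent shift.

After assembling e^{tJ} and conjugating by P, we get:

e^{tA} =
  [-t^2*exp(2*t) + 3*t*exp(2*t) + exp(2*t), -t*exp(2*t), t^2*exp(2*t)/2]
  [-3*t^2*exp(2*t) + 11*t*exp(2*t), -3*t*exp(2*t) + exp(2*t), 3*t^2*exp(2*t)/2 - t*exp(2*t)]
  [-2*t^2*exp(2*t) + 6*t*exp(2*t), -2*t*exp(2*t), t^2*exp(2*t) + exp(2*t)]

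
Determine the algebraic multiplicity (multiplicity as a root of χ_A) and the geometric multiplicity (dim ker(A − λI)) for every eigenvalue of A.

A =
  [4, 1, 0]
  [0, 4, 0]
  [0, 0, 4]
λ = 4: alg = 3, geom = 2

Step 1 — factor the characteristic polynomial to read off the algebraic multiplicities:
  χ_A(x) = (x - 4)^3

Step 2 — compute geometric multiplicities via the rank-nullity identity g(λ) = n − rank(A − λI):
  rank(A − (4)·I) = 1, so dim ker(A − (4)·I) = n − 1 = 2

Summary:
  λ = 4: algebraic multiplicity = 3, geometric multiplicity = 2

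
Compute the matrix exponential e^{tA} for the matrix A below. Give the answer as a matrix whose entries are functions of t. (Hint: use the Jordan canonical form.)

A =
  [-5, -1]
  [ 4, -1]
e^{tA} =
  [-2*t*exp(-3*t) + exp(-3*t), -t*exp(-3*t)]
  [4*t*exp(-3*t), 2*t*exp(-3*t) + exp(-3*t)]

Strategy: write A = P · J · P⁻¹ where J is a Jordan canonical form, so e^{tA} = P · e^{tJ} · P⁻¹, and e^{tJ} can be computed block-by-block.

A has Jordan form
J =
  [-3,  1]
  [ 0, -3]
(up to reordering of blocks).

Per-block formulas:
  For a 2×2 Jordan block J_2(-3): exp(t · J_2(-3)) = e^(-3t)·(I + t·N), where N is the 2×2 nilpotent shift.

After assembling e^{tJ} and conjugating by P, we get:

e^{tA} =
  [-2*t*exp(-3*t) + exp(-3*t), -t*exp(-3*t)]
  [4*t*exp(-3*t), 2*t*exp(-3*t) + exp(-3*t)]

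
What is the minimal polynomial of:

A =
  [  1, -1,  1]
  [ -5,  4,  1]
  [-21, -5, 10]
x^3 - 15*x^2 + 75*x - 125

The characteristic polynomial is χ_A(x) = (x - 5)^3, so the eigenvalues are known. The minimal polynomial is
  m_A(x) = Π_λ (x − λ)^{k_λ}
where k_λ is the size of the *largest* Jordan block for λ (equivalently, the smallest k with (A − λI)^k v = 0 for every generalised eigenvector v of λ).

  λ = 5: largest Jordan block has size 3, contributing (x − 5)^3

So m_A(x) = (x - 5)^3 = x^3 - 15*x^2 + 75*x - 125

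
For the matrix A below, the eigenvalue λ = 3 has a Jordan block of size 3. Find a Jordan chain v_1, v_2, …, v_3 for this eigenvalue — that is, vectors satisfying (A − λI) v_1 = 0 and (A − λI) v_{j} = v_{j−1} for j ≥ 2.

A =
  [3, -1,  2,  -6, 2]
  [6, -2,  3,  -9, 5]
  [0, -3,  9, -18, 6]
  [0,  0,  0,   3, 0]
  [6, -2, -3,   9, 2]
A Jordan chain for λ = 3 of length 3:
v_1 = (6, 0, 18, 0, -18)ᵀ
v_2 = (0, 6, 0, 0, 6)ᵀ
v_3 = (1, 0, 0, 0, 0)ᵀ

Let N = A − (3)·I. We want v_3 with N^3 v_3 = 0 but N^2 v_3 ≠ 0; then v_{j-1} := N · v_j for j = 3, …, 2.

Pick v_3 = (1, 0, 0, 0, 0)ᵀ.
Then v_2 = N · v_3 = (0, 6, 0, 0, 6)ᵀ.
Then v_1 = N · v_2 = (6, 0, 18, 0, -18)ᵀ.

Sanity check: (A − (3)·I) v_1 = (0, 0, 0, 0, 0)ᵀ = 0. ✓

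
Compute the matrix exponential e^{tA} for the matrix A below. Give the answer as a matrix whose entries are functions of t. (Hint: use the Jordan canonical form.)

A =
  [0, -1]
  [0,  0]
e^{tA} =
  [1, -t]
  [0, 1]

Strategy: write A = P · J · P⁻¹ where J is a Jordan canonical form, so e^{tA} = P · e^{tJ} · P⁻¹, and e^{tJ} can be computed block-by-block.

A has Jordan form
J =
  [0, 1]
  [0, 0]
(up to reordering of blocks).

Per-block formulas:
  For a 2×2 Jordan block J_2(0): exp(t · J_2(0)) = e^(0t)·(I + t·N), where N is the 2×2 nilpotent shift.

After assembling e^{tJ} and conjugating by P, we get:

e^{tA} =
  [1, -t]
  [0, 1]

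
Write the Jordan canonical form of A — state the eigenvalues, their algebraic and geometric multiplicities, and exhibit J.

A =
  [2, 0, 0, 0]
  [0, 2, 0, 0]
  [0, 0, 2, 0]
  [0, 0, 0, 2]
J_1(2) ⊕ J_1(2) ⊕ J_1(2) ⊕ J_1(2)

The characteristic polynomial is
  det(x·I − A) = x^4 - 8*x^3 + 24*x^2 - 32*x + 16 = (x - 2)^4

Eigenvalues and multiplicities (the geometric multiplicity of λ is n − rank(A − λI), which equals the number of Jordan blocks for λ):
  λ = 2: algebraic multiplicity = 4, geometric multiplicity = 4

Determining the block sizes for each eigenvalue:
  λ = 2: gm = am = 4, so every block has size 1 → block sizes [1, 1, 1, 1]

Assembling the blocks gives a Jordan form
J =
  [2, 0, 0, 0]
  [0, 2, 0, 0]
  [0, 0, 2, 0]
  [0, 0, 0, 2]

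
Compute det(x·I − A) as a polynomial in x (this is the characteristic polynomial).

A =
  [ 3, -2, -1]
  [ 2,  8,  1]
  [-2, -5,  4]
x^3 - 15*x^2 + 75*x - 125

Expanding det(x·I − A) (e.g. by cofactor expansion or by noting that A is similar to its Jordan form J, which has the same characteristic polynomial as A) gives
  χ_A(x) = x^3 - 15*x^2 + 75*x - 125
which factors as (x - 5)^3. The eigenvalues (with algebraic multiplicities) are λ = 5 with multiplicity 3.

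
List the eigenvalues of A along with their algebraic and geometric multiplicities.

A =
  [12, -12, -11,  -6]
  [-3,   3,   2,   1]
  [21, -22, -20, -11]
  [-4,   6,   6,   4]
λ = -4: alg = 1, geom = 1; λ = 1: alg = 3, geom = 1

Step 1 — factor the characteristic polynomial to read off the algebraic multiplicities:
  χ_A(x) = (x - 1)^3*(x + 4)

Step 2 — compute geometric multiplicities via the rank-nullity identity g(λ) = n − rank(A − λI):
  rank(A − (-4)·I) = 3, so dim ker(A − (-4)·I) = n − 3 = 1
  rank(A − (1)·I) = 3, so dim ker(A − (1)·I) = n − 3 = 1

Summary:
  λ = -4: algebraic multiplicity = 1, geometric multiplicity = 1
  λ = 1: algebraic multiplicity = 3, geometric multiplicity = 1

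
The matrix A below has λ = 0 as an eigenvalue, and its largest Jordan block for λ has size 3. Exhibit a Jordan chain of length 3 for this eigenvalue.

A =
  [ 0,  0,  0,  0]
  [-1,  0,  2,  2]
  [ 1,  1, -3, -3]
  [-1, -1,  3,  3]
A Jordan chain for λ = 0 of length 3:
v_1 = (0, 0, -1, 1)ᵀ
v_2 = (0, -1, 1, -1)ᵀ
v_3 = (1, 0, 0, 0)ᵀ

Let N = A − (0)·I. We want v_3 with N^3 v_3 = 0 but N^2 v_3 ≠ 0; then v_{j-1} := N · v_j for j = 3, …, 2.

Pick v_3 = (1, 0, 0, 0)ᵀ.
Then v_2 = N · v_3 = (0, -1, 1, -1)ᵀ.
Then v_1 = N · v_2 = (0, 0, -1, 1)ᵀ.

Sanity check: (A − (0)·I) v_1 = (0, 0, 0, 0)ᵀ = 0. ✓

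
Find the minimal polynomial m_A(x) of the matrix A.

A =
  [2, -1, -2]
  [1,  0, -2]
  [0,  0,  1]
x^2 - 2*x + 1

The characteristic polynomial is χ_A(x) = (x - 1)^3, so the eigenvalues are known. The minimal polynomial is
  m_A(x) = Π_λ (x − λ)^{k_λ}
where k_λ is the size of the *largest* Jordan block for λ (equivalently, the smallest k with (A − λI)^k v = 0 for every generalised eigenvector v of λ).

  λ = 1: largest Jordan block has size 2, contributing (x − 1)^2

So m_A(x) = (x - 1)^2 = x^2 - 2*x + 1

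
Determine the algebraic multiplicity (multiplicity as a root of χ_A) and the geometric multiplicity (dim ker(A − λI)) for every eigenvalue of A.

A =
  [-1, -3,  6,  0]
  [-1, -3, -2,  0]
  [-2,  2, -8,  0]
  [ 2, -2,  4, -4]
λ = -4: alg = 4, geom = 3

Step 1 — factor the characteristic polynomial to read off the algebraic multiplicities:
  χ_A(x) = (x + 4)^4

Step 2 — compute geometric multiplicities via the rank-nullity identity g(λ) = n − rank(A − λI):
  rank(A − (-4)·I) = 1, so dim ker(A − (-4)·I) = n − 1 = 3

Summary:
  λ = -4: algebraic multiplicity = 4, geometric multiplicity = 3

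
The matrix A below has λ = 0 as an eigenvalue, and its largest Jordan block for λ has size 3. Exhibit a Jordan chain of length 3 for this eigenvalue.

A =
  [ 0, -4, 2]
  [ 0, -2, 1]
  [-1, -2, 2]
A Jordan chain for λ = 0 of length 3:
v_1 = (-2, -1, -2)ᵀ
v_2 = (0, 0, -1)ᵀ
v_3 = (1, 0, 0)ᵀ

Let N = A − (0)·I. We want v_3 with N^3 v_3 = 0 but N^2 v_3 ≠ 0; then v_{j-1} := N · v_j for j = 3, …, 2.

Pick v_3 = (1, 0, 0)ᵀ.
Then v_2 = N · v_3 = (0, 0, -1)ᵀ.
Then v_1 = N · v_2 = (-2, -1, -2)ᵀ.

Sanity check: (A − (0)·I) v_1 = (0, 0, 0)ᵀ = 0. ✓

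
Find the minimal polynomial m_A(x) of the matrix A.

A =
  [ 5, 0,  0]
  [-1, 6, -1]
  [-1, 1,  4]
x^2 - 10*x + 25

The characteristic polynomial is χ_A(x) = (x - 5)^3, so the eigenvalues are known. The minimal polynomial is
  m_A(x) = Π_λ (x − λ)^{k_λ}
where k_λ is the size of the *largest* Jordan block for λ (equivalently, the smallest k with (A − λI)^k v = 0 for every generalised eigenvector v of λ).

  λ = 5: largest Jordan block has size 2, contributing (x − 5)^2

So m_A(x) = (x - 5)^2 = x^2 - 10*x + 25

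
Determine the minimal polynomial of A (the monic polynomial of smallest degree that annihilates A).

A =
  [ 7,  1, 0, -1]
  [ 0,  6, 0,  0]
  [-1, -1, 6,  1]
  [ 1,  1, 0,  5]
x^2 - 12*x + 36

The characteristic polynomial is χ_A(x) = (x - 6)^4, so the eigenvalues are known. The minimal polynomial is
  m_A(x) = Π_λ (x − λ)^{k_λ}
where k_λ is the size of the *largest* Jordan block for λ (equivalently, the smallest k with (A − λI)^k v = 0 for every generalised eigenvector v of λ).

  λ = 6: largest Jordan block has size 2, contributing (x − 6)^2

So m_A(x) = (x - 6)^2 = x^2 - 12*x + 36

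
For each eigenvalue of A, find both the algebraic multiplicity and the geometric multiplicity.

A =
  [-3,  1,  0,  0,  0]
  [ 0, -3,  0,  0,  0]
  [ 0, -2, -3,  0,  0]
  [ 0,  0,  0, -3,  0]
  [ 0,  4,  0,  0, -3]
λ = -3: alg = 5, geom = 4

Step 1 — factor the characteristic polynomial to read off the algebraic multiplicities:
  χ_A(x) = (x + 3)^5

Step 2 — compute geometric multiplicities via the rank-nullity identity g(λ) = n − rank(A − λI):
  rank(A − (-3)·I) = 1, so dim ker(A − (-3)·I) = n − 1 = 4

Summary:
  λ = -3: algebraic multiplicity = 5, geometric multiplicity = 4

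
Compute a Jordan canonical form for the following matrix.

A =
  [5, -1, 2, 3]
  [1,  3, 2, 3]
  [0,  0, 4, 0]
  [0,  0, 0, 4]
J_2(4) ⊕ J_1(4) ⊕ J_1(4)

The characteristic polynomial is
  det(x·I − A) = x^4 - 16*x^3 + 96*x^2 - 256*x + 256 = (x - 4)^4

Eigenvalues and multiplicities (the geometric multiplicity of λ is n − rank(A − λI), which equals the number of Jordan blocks for λ):
  λ = 4: algebraic multiplicity = 4, geometric multiplicity = 3

Determining the block sizes for each eigenvalue:
  λ = 4: 3 blocks summing to 4 forces exactly one block of size 2 and the rest size 1 → block sizes [2, 1, 1]

Assembling the blocks gives a Jordan form
J =
  [4, 1, 0, 0]
  [0, 4, 0, 0]
  [0, 0, 4, 0]
  [0, 0, 0, 4]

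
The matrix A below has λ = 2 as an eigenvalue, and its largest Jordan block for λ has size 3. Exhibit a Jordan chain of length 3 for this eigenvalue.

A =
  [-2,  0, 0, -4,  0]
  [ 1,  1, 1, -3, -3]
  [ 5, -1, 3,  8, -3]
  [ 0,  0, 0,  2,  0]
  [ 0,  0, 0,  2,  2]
A Jordan chain for λ = 2 of length 3:
v_1 = (0, -1, -1, 0, 0)ᵀ
v_2 = (0, 4, -3, 0, -2)ᵀ
v_3 = (1, 0, 0, -1, 0)ᵀ

Let N = A − (2)·I. We want v_3 with N^3 v_3 = 0 but N^2 v_3 ≠ 0; then v_{j-1} := N · v_j for j = 3, …, 2.

Pick v_3 = (1, 0, 0, -1, 0)ᵀ.
Then v_2 = N · v_3 = (0, 4, -3, 0, -2)ᵀ.
Then v_1 = N · v_2 = (0, -1, -1, 0, 0)ᵀ.

Sanity check: (A − (2)·I) v_1 = (0, 0, 0, 0, 0)ᵀ = 0. ✓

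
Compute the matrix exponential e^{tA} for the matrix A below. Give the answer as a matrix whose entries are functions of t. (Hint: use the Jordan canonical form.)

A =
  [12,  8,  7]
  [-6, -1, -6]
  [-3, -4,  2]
e^{tA} =
  [-3*t*exp(5*t) + 6*exp(5*t) - 5*exp(3*t), -2*t*exp(5*t) + 5*exp(5*t) - 5*exp(3*t), -3*t*exp(5*t) + 5*exp(5*t) - 5*exp(3*t)]
  [-3*exp(5*t) + 3*exp(3*t), -2*exp(5*t) + 3*exp(3*t), -3*exp(5*t) + 3*exp(3*t)]
  [3*t*exp(5*t) - 3*exp(5*t) + 3*exp(3*t), 2*t*exp(5*t) - 3*exp(5*t) + 3*exp(3*t), 3*t*exp(5*t) - 2*exp(5*t) + 3*exp(3*t)]

Strategy: write A = P · J · P⁻¹ where J is a Jordan canonical form, so e^{tA} = P · e^{tJ} · P⁻¹, and e^{tJ} can be computed block-by-block.

A has Jordan form
J =
  [3, 0, 0]
  [0, 5, 1]
  [0, 0, 5]
(up to reordering of blocks).

Per-block formulas:
  For a 1×1 block at λ = 3: exp(t · [3]) = [e^(3t)].
  For a 2×2 Jordan block J_2(5): exp(t · J_2(5)) = e^(5t)·(I + t·N), where N is the 2×2 nilpotent shift.

After assembling e^{tJ} and conjugating by P, we get:

e^{tA} =
  [-3*t*exp(5*t) + 6*exp(5*t) - 5*exp(3*t), -2*t*exp(5*t) + 5*exp(5*t) - 5*exp(3*t), -3*t*exp(5*t) + 5*exp(5*t) - 5*exp(3*t)]
  [-3*exp(5*t) + 3*exp(3*t), -2*exp(5*t) + 3*exp(3*t), -3*exp(5*t) + 3*exp(3*t)]
  [3*t*exp(5*t) - 3*exp(5*t) + 3*exp(3*t), 2*t*exp(5*t) - 3*exp(5*t) + 3*exp(3*t), 3*t*exp(5*t) - 2*exp(5*t) + 3*exp(3*t)]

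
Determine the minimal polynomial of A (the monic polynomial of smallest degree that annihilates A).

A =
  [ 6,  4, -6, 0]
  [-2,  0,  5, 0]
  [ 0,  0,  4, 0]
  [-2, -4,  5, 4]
x^3 - 10*x^2 + 32*x - 32

The characteristic polynomial is χ_A(x) = (x - 4)^3*(x - 2), so the eigenvalues are known. The minimal polynomial is
  m_A(x) = Π_λ (x − λ)^{k_λ}
where k_λ is the size of the *largest* Jordan block for λ (equivalently, the smallest k with (A − λI)^k v = 0 for every generalised eigenvector v of λ).

  λ = 2: largest Jordan block has size 1, contributing (x − 2)
  λ = 4: largest Jordan block has size 2, contributing (x − 4)^2

So m_A(x) = (x - 4)^2*(x - 2) = x^3 - 10*x^2 + 32*x - 32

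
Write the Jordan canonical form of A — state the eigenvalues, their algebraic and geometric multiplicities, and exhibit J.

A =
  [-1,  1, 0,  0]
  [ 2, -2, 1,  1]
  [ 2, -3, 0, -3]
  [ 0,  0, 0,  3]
J_3(-1) ⊕ J_1(3)

The characteristic polynomial is
  det(x·I − A) = x^4 - 6*x^2 - 8*x - 3 = (x - 3)*(x + 1)^3

Eigenvalues and multiplicities (the geometric multiplicity of λ is n − rank(A − λI), which equals the number of Jordan blocks for λ):
  λ = -1: algebraic multiplicity = 3, geometric multiplicity = 1
  λ = 3: algebraic multiplicity = 1, geometric multiplicity = 1

Determining the block sizes for each eigenvalue:
  λ = -1: one block (gm = 1), so the single block has size am = 3 → block sizes [3]
  λ = 3: one block (gm = 1), so the single block has size am = 1 → block sizes [1]

Assembling the blocks gives a Jordan form
J =
  [-1,  1,  0, 0]
  [ 0, -1,  1, 0]
  [ 0,  0, -1, 0]
  [ 0,  0,  0, 3]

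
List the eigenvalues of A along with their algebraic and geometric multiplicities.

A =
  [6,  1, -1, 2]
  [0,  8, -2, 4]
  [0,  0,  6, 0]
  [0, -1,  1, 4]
λ = 6: alg = 4, geom = 3

Step 1 — factor the characteristic polynomial to read off the algebraic multiplicities:
  χ_A(x) = (x - 6)^4

Step 2 — compute geometric multiplicities via the rank-nullity identity g(λ) = n − rank(A − λI):
  rank(A − (6)·I) = 1, so dim ker(A − (6)·I) = n − 1 = 3

Summary:
  λ = 6: algebraic multiplicity = 4, geometric multiplicity = 3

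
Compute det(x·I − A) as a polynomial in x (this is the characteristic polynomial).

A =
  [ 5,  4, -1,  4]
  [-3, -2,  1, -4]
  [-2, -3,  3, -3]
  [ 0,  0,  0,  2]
x^4 - 8*x^3 + 24*x^2 - 32*x + 16

Expanding det(x·I − A) (e.g. by cofactor expansion or by noting that A is similar to its Jordan form J, which has the same characteristic polynomial as A) gives
  χ_A(x) = x^4 - 8*x^3 + 24*x^2 - 32*x + 16
which factors as (x - 2)^4. The eigenvalues (with algebraic multiplicities) are λ = 2 with multiplicity 4.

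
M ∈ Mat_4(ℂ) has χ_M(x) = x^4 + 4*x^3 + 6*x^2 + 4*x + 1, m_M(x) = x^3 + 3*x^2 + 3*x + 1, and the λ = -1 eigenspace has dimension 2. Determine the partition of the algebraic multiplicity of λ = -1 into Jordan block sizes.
Block sizes for λ = -1: [3, 1]

Step 1 — from the characteristic polynomial, algebraic multiplicity of λ = -1 is 4. From dim ker(M − (-1)·I) = 2, there are exactly 2 Jordan blocks for λ = -1.
Step 2 — from the minimal polynomial, the factor (x + 1)^3 tells us the largest block for λ = -1 has size 3.
Step 3 — with total size 4, 2 blocks, and largest block 3, the block sizes (in nonincreasing order) are [3, 1].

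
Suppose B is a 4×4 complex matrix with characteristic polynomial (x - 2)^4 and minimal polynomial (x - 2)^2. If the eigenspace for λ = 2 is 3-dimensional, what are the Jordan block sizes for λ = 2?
Block sizes for λ = 2: [2, 1, 1]

Step 1 — from the characteristic polynomial, algebraic multiplicity of λ = 2 is 4. From dim ker(B − (2)·I) = 3, there are exactly 3 Jordan blocks for λ = 2.
Step 2 — from the minimal polynomial, the factor (x − 2)^2 tells us the largest block for λ = 2 has size 2.
Step 3 — with total size 4, 3 blocks, and largest block 2, the block sizes (in nonincreasing order) are [2, 1, 1].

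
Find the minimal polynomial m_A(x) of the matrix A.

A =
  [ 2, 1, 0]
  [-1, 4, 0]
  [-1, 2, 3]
x^3 - 9*x^2 + 27*x - 27

The characteristic polynomial is χ_A(x) = (x - 3)^3, so the eigenvalues are known. The minimal polynomial is
  m_A(x) = Π_λ (x − λ)^{k_λ}
where k_λ is the size of the *largest* Jordan block for λ (equivalently, the smallest k with (A − λI)^k v = 0 for every generalised eigenvector v of λ).

  λ = 3: largest Jordan block has size 3, contributing (x − 3)^3

So m_A(x) = (x - 3)^3 = x^3 - 9*x^2 + 27*x - 27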